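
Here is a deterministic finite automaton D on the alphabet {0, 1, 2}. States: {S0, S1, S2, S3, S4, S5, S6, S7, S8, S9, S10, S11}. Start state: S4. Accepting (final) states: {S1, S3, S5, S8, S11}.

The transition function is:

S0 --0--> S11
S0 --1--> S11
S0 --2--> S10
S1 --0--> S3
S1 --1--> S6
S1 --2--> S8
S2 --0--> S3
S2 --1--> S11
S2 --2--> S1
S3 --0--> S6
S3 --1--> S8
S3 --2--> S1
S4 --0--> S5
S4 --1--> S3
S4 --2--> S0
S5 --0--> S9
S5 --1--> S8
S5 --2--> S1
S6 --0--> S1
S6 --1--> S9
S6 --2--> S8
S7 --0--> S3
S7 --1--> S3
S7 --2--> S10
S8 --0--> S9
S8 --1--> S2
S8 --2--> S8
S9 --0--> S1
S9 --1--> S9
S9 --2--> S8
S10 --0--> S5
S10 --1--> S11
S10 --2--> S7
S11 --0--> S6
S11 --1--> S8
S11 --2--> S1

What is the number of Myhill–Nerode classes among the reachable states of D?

6

Every state is reachable, so we keep all 12.
P0 = {S1,S3,S5,S8,S11} | {S0,S2,S4,S6,S7,S9,S10}.
On input 0, block {S1,S3,S5,S8,S11} splits into {S3,S5,S8,S11} and {S1}.
Split {S3,S5,S8,S11} by δ(·,1) → {S3,S5,S11} and {S8}.
On input 0, block {S0,S2,S4,S6,S7,S9,S10} splits into {S0,S2,S4,S7,S10} and {S6,S9}.
Refine {S0,S2,S4,S7,S10} on symbol 2: members go to different blocks, giving {S0,S4,S7,S10} and {S2}.
No further refinement is possible. Final partition (6 blocks): {S3,S5,S11} | {S0,S4,S7,S10} | {S1} | {S8} | {S6,S9} | {S2}.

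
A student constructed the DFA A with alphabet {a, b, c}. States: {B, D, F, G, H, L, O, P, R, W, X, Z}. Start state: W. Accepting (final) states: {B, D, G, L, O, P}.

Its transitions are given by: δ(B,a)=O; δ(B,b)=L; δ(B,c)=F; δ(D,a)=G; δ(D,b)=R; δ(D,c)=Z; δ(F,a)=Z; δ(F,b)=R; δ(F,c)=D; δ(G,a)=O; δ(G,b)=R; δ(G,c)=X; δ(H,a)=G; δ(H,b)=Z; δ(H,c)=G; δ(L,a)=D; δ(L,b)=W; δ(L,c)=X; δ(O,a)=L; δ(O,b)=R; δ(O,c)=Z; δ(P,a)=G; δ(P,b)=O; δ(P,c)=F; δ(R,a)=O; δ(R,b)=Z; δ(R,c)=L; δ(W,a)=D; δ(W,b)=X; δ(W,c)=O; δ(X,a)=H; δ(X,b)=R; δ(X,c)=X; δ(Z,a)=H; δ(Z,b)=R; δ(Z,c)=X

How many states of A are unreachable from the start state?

Starting at W and following transitions, the reachable set is {D, G, H, L, O, R, W, X, Z}. That leaves B, F, P unreachable — 3 in total.

3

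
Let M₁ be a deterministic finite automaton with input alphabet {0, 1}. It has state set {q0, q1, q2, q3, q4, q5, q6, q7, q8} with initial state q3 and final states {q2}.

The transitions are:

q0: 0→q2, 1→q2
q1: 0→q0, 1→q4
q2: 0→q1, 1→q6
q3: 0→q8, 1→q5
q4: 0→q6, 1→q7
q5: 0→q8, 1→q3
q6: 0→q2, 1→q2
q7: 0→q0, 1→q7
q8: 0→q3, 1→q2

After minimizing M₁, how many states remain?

All states are reachable from the start state.
P0 = {q2} | {q0,q1,q3,q4,q5,q6,q7,q8}.
Split {q0,q1,q3,q4,q5,q6,q7,q8} by δ(·,0) → {q1,q3,q4,q5,q7,q8} and {q0,q6}.
On input 0, block {q1,q3,q4,q5,q7,q8} splits into {q1,q4,q7} and {q3,q5,q8}.
On input 1, block {q3,q5,q8} splits into {q3,q5} and {q8}.
No further refinement is possible. Final partition (5 blocks): {q2} | {q1,q4,q7} | {q0,q6} | {q3,q5} | {q8}.

5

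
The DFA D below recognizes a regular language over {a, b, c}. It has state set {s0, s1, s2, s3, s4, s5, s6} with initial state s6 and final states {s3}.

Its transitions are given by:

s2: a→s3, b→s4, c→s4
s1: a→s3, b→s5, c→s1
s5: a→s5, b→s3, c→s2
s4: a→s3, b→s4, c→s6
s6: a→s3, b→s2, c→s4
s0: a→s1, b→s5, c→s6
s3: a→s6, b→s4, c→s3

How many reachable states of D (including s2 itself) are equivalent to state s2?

Reachable states from the start: {s2,s3,s4,s6}. Unreachable: {s0,s1,s5} — drop them.
P0 = {s3} | {s2,s4,s6}.
The partition is now stable with 2 blocks: {s3} | {s2,s4,s6}.
State s2 belongs to the block {s2,s4,s6}, which has 3 states.

3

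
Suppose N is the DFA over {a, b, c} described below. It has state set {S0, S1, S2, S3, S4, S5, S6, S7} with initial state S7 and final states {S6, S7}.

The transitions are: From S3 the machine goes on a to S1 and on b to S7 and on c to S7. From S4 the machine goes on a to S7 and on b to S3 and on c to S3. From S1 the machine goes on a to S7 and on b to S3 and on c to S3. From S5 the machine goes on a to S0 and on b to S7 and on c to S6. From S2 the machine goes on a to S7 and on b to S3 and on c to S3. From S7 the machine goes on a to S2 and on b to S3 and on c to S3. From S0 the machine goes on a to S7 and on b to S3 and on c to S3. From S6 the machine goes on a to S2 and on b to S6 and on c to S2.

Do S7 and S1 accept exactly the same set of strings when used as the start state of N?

No

First remove the unreachable states {S0,S4,S5,S6}; 4 states remain.
Initial partition by acceptance: {S7} | {S1,S2,S3}.
Split {S1,S2,S3} by δ(·,a) → {S1,S2} and {S3}.
Stable partition: {S7} | {S1,S2} | {S3} — 3 equivalence classes.
S7 and S1 end up in different blocks, so they are distinguishable. For instance, the string 'ε' is accepted from only S7.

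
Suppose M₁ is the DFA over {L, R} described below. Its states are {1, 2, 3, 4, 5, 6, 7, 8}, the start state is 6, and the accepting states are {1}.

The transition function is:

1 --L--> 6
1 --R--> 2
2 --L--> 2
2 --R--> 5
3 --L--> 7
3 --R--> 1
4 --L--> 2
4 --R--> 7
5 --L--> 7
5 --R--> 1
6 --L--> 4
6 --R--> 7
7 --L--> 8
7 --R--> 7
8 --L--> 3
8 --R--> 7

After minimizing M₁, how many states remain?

7

All states are reachable from the start state.
Initial partition by acceptance: {1} | {2,3,4,5,6,7,8}.
Refine {2,3,4,5,6,7,8} on symbol R: members go to different blocks, giving {2,4,6,7,8} and {3,5}.
On input L, block {2,4,6,7,8} splits into {2,4,6,7} and {8}.
Refine {2,4,6,7} on symbol L: members go to different blocks, giving {2,4,6} and {7}.
Split {2,4,6} by δ(·,R) → {4,6} and {2}.
Refine {4,6} on symbol L: members go to different blocks, giving {4} and {6}.
No further refinement is possible. Final partition (7 blocks): {1} | {4} | {3,5} | {8} | {7} | {2} | {6}.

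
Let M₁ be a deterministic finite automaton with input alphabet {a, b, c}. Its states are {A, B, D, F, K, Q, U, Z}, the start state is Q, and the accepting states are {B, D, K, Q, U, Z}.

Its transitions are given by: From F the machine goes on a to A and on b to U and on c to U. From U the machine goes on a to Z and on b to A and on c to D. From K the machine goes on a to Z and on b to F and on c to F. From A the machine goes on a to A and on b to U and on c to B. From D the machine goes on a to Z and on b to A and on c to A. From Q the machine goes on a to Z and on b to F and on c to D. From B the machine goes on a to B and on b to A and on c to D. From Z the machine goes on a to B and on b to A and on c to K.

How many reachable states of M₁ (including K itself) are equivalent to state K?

All states are reachable from the start state.
Start with accepting vs non-accepting: {B,D,K,Q,U,Z} | {A,F}.
Split {B,D,K,Q,U,Z} by δ(·,c) → {B,Q,U,Z} and {D,K}.
No further refinement is possible. Final partition (3 blocks): {B,Q,U,Z} | {A,F} | {D,K}.
State K belongs to the block {D,K}, which has 2 states.

2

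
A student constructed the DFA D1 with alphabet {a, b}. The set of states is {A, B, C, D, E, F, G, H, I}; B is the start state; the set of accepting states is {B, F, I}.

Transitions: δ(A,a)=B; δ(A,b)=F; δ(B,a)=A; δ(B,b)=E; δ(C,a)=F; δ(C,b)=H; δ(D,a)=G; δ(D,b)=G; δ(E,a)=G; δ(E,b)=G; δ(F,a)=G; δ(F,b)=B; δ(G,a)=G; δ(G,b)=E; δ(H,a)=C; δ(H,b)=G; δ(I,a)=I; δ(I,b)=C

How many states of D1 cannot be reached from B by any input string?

No path from B leads to C, D, H, I; the other 5 states are all reachable.

4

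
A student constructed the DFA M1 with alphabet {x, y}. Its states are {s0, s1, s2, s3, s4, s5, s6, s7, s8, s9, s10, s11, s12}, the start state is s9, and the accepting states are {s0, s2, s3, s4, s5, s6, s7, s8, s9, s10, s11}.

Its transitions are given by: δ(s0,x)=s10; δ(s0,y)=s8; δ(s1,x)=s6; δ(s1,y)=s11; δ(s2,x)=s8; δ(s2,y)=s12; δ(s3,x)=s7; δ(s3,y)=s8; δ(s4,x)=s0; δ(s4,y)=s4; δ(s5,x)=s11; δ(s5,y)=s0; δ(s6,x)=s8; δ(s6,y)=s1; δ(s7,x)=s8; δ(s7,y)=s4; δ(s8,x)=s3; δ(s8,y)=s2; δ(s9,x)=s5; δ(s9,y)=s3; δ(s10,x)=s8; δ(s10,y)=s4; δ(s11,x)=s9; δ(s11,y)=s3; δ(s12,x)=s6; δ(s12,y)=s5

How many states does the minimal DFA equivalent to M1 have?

7

All states are reachable from the start state.
Start with accepting vs non-accepting: {s0,s2,s3,s4,s5,s6,s7,s8,s9,s10,s11} | {s1,s12}.
Split {s0,s2,s3,s4,s5,s6,s7,s8,s9,s10,s11} by δ(·,y) → {s0,s3,s4,s5,s7,s8,s9,s10,s11} and {s2,s6}.
On input y, block {s0,s3,s4,s5,s7,s8,s9,s10,s11} splits into {s0,s3,s4,s5,s7,s9,s10,s11} and {s8}.
Split {s0,s3,s4,s5,s7,s9,s10,s11} by δ(·,x) → {s0,s3,s4,s5,s9,s11} and {s7,s10}.
Split {s0,s3,s4,s5,s9,s11} by δ(·,x) → {s4,s5,s9,s11} and {s0,s3}.
On input x, block {s4,s5,s9,s11} splits into {s5,s9,s11} and {s4}.
The partition is now stable with 7 blocks: {s5,s9,s11} | {s1,s12} | {s2,s6} | {s8} | {s7,s10} | {s0,s3} | {s4}.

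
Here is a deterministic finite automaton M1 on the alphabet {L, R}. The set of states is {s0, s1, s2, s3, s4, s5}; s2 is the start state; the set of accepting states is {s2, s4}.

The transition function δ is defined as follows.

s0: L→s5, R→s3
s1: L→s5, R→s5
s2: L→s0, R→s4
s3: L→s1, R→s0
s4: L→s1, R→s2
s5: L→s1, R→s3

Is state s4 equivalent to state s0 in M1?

All states are reachable from the start state.
Start with accepting vs non-accepting: {s2,s4} | {s0,s1,s3,s5}.
Stable partition: {s2,s4} | {s0,s1,s3,s5} — 2 equivalence classes.
s4 and s0 end up in different blocks, so they are distinguishable. For instance, the string 'ε' is accepted from only s4.

No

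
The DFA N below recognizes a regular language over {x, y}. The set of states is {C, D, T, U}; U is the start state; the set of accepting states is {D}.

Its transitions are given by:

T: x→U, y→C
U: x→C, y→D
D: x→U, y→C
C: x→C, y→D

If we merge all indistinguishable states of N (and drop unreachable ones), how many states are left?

First remove the unreachable states {T}; 3 states remain.
Start with accepting vs non-accepting: {D} | {C,U}.
The partition is now stable with 2 blocks: {D} | {C,U}.

2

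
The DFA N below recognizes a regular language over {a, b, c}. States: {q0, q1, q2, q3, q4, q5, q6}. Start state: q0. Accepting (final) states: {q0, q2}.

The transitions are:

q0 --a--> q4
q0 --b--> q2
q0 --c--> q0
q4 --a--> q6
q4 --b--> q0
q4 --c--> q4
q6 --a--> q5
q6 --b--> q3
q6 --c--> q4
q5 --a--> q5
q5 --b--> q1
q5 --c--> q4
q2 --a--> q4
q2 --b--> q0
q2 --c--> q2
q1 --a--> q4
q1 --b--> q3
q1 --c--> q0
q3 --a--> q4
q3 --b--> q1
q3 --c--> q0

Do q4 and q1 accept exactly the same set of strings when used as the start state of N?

No

All states are reachable from the start state.
Initial partition by acceptance: {q0,q2} | {q1,q3,q4,q5,q6}.
Refine {q1,q3,q4,q5,q6} on symbol b: members go to different blocks, giving {q1,q3,q5,q6} and {q4}.
Refine {q1,q3,q5,q6} on symbol a: members go to different blocks, giving {q1,q3} and {q5,q6}.
Stable partition: {q0,q2} | {q1,q3} | {q4} | {q5,q6} — 4 equivalence classes.
q4 and q1 end up in different blocks, so they are distinguishable. For instance, the string 'b' is accepted from only q4.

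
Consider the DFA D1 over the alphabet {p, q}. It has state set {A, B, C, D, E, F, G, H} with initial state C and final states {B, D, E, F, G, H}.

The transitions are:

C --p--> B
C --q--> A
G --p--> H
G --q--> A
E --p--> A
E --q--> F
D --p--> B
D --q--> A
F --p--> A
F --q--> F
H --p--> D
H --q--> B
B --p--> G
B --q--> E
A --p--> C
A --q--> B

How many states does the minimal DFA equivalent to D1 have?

Initial partition by acceptance: {B,D,E,F,G,H} | {A,C}.
On input p, block {B,D,E,F,G,H} splits into {B,D,G,H} and {E,F}.
Split {B,D,G,H} by δ(·,q) → {D,G} and {B} and {H}.
On input p, block {D,G} splits into {D} and {G}.
Refine {A,C} on symbol p: members go to different blocks, giving {A} and {C}.
The partition is now stable with 7 blocks: {D} | {A} | {E,F} | {B} | {H} | {G} | {C}.

7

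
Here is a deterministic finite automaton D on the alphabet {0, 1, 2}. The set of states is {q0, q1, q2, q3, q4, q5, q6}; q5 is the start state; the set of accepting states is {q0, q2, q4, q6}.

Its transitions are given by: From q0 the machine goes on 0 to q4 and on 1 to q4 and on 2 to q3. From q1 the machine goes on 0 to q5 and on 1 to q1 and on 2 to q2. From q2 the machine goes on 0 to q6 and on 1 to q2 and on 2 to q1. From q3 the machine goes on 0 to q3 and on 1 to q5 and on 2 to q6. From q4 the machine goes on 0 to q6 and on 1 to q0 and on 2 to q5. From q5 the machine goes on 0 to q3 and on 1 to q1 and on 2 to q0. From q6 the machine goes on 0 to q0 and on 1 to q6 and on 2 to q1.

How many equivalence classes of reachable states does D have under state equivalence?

All states are reachable from the start state.
P0 = {q0,q2,q4,q6} | {q1,q3,q5}.
The partition is now stable with 2 blocks: {q0,q2,q4,q6} | {q1,q3,q5}.

2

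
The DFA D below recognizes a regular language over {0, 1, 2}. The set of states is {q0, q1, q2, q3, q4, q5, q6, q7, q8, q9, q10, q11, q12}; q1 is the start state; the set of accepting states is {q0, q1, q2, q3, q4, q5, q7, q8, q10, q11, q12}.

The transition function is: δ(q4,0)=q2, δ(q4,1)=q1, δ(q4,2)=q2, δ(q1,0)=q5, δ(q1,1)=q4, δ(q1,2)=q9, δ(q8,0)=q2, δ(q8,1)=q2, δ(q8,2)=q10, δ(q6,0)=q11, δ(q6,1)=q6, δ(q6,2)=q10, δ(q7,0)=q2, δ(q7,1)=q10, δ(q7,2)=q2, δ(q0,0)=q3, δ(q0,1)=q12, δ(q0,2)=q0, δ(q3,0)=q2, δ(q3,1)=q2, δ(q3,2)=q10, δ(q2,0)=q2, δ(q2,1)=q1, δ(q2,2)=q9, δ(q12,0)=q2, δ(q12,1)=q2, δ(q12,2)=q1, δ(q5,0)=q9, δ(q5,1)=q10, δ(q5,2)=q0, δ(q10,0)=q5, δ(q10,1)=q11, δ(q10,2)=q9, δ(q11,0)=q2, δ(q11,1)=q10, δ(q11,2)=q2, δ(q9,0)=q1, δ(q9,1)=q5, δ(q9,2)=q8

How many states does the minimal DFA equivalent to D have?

First remove the unreachable states {q6,q7}; 11 states remain.
P0 = {q0,q1,q2,q3,q4,q5,q8,q10,q11,q12} | {q9}.
Split {q0,q1,q2,q3,q4,q5,q8,q10,q11,q12} by δ(·,0) → {q0,q1,q2,q3,q4,q8,q10,q11,q12} and {q5}.
On input 0, block {q0,q1,q2,q3,q4,q8,q10,q11,q12} splits into {q0,q2,q3,q4,q8,q11,q12} and {q1,q10}.
On input 1, block {q0,q2,q3,q4,q8,q11,q12} splits into {q0,q3,q8,q12} and {q2,q4,q11}.
Split {q0,q3,q8,q12} by δ(·,0) → {q3,q8,q12} and {q0}.
On input 2, block {q2,q4,q11} splits into {q4,q11} and {q2}.
Stable partition: {q3,q8,q12} | {q9} | {q5} | {q1,q10} | {q4,q11} | {q0} | {q2} — 7 equivalence classes.

7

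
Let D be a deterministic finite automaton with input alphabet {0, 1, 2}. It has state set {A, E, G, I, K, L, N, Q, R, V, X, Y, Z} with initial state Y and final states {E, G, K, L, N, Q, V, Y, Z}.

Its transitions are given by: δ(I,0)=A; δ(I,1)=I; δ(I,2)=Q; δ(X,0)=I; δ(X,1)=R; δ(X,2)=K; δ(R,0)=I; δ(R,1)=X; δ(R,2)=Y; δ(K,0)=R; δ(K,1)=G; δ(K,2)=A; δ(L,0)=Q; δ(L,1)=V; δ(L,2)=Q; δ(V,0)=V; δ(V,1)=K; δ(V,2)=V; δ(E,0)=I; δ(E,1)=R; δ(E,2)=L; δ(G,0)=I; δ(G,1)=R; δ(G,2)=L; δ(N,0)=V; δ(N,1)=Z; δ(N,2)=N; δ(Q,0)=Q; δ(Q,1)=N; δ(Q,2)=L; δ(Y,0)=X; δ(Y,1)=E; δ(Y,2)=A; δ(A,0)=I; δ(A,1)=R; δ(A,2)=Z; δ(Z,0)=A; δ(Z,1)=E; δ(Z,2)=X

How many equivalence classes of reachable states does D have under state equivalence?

All states are reachable from the start state.
P0 = {E,G,K,L,N,Q,V,Y,Z} | {A,I,R,X}.
Split {E,G,K,L,N,Q,V,Y,Z} by δ(·,0) → {E,G,K,Y,Z} and {L,N,Q,V}.
Split {E,G,K,Y,Z} by δ(·,1) → {K,Y,Z} and {E,G}.
Refine {A,I,R,X} on symbol 2: members go to different blocks, giving {A,R,X} and {I}.
Refine {L,N,Q,V} on symbol 1: members go to different blocks, giving {L,Q} and {N,V}.
Stable partition: {K,Y,Z} | {A,R,X} | {L,Q} | {E,G} | {I} | {N,V} — 6 equivalence classes.

6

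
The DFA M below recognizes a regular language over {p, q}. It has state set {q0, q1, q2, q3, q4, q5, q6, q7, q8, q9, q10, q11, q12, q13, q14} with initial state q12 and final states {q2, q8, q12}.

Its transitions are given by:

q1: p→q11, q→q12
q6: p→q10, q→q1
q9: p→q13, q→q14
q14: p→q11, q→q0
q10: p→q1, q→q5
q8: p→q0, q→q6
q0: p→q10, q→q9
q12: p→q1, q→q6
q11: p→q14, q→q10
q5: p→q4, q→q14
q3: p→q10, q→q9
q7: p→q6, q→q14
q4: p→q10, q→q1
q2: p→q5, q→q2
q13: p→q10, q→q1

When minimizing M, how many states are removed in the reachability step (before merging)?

4

Starting at q12 and following transitions, the reachable set is {q0, q1, q4, q5, q6, q9, q10, q11, q12, q13, q14}. That leaves q2, q3, q7, q8 unreachable — 4 in total.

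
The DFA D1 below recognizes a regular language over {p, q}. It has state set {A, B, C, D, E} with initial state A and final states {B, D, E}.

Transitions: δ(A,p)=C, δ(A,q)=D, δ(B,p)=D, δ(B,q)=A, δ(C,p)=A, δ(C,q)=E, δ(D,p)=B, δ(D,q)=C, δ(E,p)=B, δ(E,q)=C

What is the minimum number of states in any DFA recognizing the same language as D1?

All states are reachable from the start state.
P0 = {B,D,E} | {A,C}.
The partition is now stable with 2 blocks: {B,D,E} | {A,C}.

2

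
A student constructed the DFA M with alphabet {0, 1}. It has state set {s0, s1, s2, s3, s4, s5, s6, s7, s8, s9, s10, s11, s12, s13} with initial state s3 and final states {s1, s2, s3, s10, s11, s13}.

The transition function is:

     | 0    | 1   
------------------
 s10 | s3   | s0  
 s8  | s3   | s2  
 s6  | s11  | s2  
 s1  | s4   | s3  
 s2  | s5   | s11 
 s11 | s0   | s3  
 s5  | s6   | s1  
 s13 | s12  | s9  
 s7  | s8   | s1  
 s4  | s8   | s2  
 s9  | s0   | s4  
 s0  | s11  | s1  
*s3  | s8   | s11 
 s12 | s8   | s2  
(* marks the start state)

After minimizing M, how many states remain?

States {s7,s9,s10,s12,s13} cannot be reached from the start state, so discard them.
P0 = {s1,s2,s3,s11} | {s0,s4,s5,s6,s8}.
Split {s0,s4,s5,s6,s8} by δ(·,0) → {s0,s6,s8} and {s4,s5}.
Refine {s1,s2,s3,s11} on symbol 0: members go to different blocks, giving {s1,s2} and {s3,s11}.
No further refinement is possible. Final partition (4 blocks): {s1,s2} | {s0,s6,s8} | {s4,s5} | {s3,s11}.

4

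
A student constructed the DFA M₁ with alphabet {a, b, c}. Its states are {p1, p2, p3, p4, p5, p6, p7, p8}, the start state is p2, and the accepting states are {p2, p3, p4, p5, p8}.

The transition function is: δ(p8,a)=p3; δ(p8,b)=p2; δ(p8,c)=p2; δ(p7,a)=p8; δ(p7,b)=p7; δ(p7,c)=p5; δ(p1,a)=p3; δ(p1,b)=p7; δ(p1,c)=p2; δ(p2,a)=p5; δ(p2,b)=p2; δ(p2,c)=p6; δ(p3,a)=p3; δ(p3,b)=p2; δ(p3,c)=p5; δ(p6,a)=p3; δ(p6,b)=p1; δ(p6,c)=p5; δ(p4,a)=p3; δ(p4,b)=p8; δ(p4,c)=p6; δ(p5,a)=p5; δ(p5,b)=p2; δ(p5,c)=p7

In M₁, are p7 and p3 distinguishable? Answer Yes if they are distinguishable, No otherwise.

Reachable states from the start: {p1,p2,p3,p5,p6,p7,p8}. Unreachable: {p4} — drop them.
P0 = {p2,p3,p5,p8} | {p1,p6,p7}.
Refine {p2,p3,p5,p8} on symbol c: members go to different blocks, giving {p2,p5} and {p3,p8}.
No further refinement is possible. Final partition (3 blocks): {p2,p5} | {p1,p6,p7} | {p3,p8}.
p7 and p3 end up in different blocks, so they are distinguishable. For instance, the string 'ε' is accepted from only p3.

Yes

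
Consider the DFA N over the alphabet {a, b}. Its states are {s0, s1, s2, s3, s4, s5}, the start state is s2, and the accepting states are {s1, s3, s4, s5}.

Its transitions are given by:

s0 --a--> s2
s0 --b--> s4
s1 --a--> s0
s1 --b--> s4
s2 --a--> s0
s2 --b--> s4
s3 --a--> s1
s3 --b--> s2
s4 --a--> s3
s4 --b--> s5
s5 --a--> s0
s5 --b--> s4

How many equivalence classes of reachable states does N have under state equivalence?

4

Initial partition by acceptance: {s1,s3,s4,s5} | {s0,s2}.
Split {s1,s3,s4,s5} by δ(·,a) → {s1,s5} and {s3,s4}.
On input a, block {s3,s4} splits into {s3} and {s4}.
The partition is now stable with 4 blocks: {s1,s5} | {s0,s2} | {s3} | {s4}.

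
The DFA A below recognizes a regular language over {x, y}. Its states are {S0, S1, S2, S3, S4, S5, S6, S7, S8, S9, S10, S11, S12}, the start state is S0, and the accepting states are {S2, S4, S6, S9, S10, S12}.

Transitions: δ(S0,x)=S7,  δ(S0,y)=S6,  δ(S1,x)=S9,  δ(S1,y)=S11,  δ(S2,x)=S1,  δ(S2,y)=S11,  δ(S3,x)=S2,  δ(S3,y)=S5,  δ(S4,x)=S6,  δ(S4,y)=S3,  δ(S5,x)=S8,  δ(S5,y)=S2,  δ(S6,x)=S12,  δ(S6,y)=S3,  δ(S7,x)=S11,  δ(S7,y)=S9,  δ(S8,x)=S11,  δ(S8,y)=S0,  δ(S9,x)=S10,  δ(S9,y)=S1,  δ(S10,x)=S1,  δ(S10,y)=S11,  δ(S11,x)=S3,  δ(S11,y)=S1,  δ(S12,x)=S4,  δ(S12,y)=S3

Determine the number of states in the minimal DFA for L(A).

10

All states are reachable from the start state.
Start with accepting vs non-accepting: {S2,S4,S6,S9,S10,S12} | {S0,S1,S3,S5,S7,S8,S11}.
Split {S2,S4,S6,S9,S10,S12} by δ(·,x) → {S4,S6,S9,S12} and {S2,S10}.
On input x, block {S4,S6,S9,S12} splits into {S4,S6,S12} and {S9}.
Split {S0,S1,S3,S5,S7,S8,S11} by δ(·,x) → {S0,S5,S7,S8,S11} and {S1} and {S3}.
Split {S0,S5,S7,S8,S11} by δ(·,x) → {S0,S5,S7,S8} and {S11}.
Refine {S0,S5,S7,S8} on symbol x: members go to different blocks, giving {S0,S5} and {S7,S8}.
On input y, block {S0,S5} splits into {S0} and {S5}.
On input y, block {S7,S8} splits into {S7} and {S8}.
Stable partition: {S4,S6,S12} | {S0} | {S2,S10} | {S9} | {S1} | {S3} | {S11} | {S7} | {S5} | {S8} — 10 equivalence classes.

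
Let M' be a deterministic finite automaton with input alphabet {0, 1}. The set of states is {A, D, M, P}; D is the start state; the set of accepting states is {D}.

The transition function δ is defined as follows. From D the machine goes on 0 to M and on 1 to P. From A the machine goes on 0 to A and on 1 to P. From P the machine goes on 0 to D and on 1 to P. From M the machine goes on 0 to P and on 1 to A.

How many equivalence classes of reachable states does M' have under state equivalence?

Initial partition by acceptance: {D} | {A,M,P}.
Split {A,M,P} by δ(·,0) → {A,M} and {P}.
Split {A,M} by δ(·,0) → {A} and {M}.
Stable partition: {D} | {A} | {P} | {M} — 4 equivalence classes.

4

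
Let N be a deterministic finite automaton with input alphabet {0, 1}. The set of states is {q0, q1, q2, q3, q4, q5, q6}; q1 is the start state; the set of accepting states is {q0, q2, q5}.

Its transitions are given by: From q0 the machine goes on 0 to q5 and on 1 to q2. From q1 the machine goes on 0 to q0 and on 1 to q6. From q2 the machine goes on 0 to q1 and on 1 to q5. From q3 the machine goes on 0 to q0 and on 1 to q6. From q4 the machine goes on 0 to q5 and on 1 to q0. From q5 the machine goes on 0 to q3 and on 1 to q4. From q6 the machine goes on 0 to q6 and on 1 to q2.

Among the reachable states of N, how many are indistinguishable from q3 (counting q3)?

2

Initial partition by acceptance: {q0,q2,q5} | {q1,q3,q4,q6}.
Split {q0,q2,q5} by δ(·,0) → {q2,q5} and {q0}.
Refine {q2,q5} on symbol 1: members go to different blocks, giving {q2} and {q5}.
On input 0, block {q1,q3,q4,q6} splits into {q1,q3} and {q4} and {q6}.
The partition is now stable with 6 blocks: {q2} | {q1,q3} | {q0} | {q5} | {q4} | {q6}.
The equivalence class containing q3 is {q1,q3}, of size 2.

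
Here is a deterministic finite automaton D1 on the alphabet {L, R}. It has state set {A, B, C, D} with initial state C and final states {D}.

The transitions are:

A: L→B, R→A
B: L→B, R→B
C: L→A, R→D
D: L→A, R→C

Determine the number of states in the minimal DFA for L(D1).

3

All states are reachable from the start state.
P0 = {D} | {A,B,C}.
On input R, block {A,B,C} splits into {A,B} and {C}.
The partition is now stable with 3 blocks: {D} | {A,B} | {C}.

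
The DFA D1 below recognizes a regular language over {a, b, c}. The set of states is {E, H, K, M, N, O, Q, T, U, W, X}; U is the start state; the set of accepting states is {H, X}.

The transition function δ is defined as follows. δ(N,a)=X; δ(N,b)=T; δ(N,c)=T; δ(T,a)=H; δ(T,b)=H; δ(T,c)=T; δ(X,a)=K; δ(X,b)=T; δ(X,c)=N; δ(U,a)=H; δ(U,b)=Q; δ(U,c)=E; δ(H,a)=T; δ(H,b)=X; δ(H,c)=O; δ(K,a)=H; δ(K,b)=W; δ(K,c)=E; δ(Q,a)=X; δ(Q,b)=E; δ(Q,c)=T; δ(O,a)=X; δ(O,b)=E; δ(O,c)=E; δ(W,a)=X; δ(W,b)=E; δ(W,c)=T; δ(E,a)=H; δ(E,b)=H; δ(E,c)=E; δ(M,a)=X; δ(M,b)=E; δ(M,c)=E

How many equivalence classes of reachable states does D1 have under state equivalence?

5

States {M} cannot be reached from the start state, so discard them.
Initial partition by acceptance: {H,X} | {E,K,N,O,Q,T,U,W}.
Split {H,X} by δ(·,b) → {H} and {X}.
Split {E,K,N,O,Q,T,U,W} by δ(·,a) → {E,K,T,U} and {N,O,Q,W}.
Split {E,K,T,U} by δ(·,b) → {K,U} and {E,T}.
The partition is now stable with 5 blocks: {H} | {K,U} | {X} | {N,O,Q,W} | {E,T}.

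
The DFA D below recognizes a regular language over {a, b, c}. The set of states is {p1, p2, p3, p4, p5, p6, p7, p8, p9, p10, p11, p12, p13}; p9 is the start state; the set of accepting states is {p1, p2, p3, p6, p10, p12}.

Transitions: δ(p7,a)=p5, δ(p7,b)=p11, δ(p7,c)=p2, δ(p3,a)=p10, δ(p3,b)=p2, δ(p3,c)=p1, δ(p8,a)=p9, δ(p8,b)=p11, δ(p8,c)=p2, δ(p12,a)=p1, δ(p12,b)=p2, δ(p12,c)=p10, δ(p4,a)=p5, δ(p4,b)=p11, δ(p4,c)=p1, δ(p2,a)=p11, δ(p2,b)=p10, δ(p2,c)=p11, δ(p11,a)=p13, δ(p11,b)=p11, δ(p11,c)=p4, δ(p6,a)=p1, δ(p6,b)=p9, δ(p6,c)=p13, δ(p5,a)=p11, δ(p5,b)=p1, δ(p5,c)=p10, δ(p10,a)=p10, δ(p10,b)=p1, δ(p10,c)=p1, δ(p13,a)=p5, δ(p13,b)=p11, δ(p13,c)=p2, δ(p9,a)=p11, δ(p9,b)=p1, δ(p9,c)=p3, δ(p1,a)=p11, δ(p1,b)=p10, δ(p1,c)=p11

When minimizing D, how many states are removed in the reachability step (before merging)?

No path from p9 leads to p6, p7, p8, p12; the other 9 states are all reachable.

4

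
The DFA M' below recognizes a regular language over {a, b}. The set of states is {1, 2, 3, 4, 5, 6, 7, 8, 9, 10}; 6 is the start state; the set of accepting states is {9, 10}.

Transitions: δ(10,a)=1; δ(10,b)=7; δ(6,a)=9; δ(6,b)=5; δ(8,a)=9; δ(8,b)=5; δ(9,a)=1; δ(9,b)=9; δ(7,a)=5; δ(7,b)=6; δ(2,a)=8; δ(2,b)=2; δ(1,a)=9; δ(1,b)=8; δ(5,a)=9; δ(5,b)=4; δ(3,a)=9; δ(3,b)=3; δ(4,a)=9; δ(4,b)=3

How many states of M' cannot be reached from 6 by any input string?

3

Starting at 6 and following transitions, the reachable set is {1, 3, 4, 5, 6, 8, 9}. That leaves 2, 7, 10 unreachable — 3 in total.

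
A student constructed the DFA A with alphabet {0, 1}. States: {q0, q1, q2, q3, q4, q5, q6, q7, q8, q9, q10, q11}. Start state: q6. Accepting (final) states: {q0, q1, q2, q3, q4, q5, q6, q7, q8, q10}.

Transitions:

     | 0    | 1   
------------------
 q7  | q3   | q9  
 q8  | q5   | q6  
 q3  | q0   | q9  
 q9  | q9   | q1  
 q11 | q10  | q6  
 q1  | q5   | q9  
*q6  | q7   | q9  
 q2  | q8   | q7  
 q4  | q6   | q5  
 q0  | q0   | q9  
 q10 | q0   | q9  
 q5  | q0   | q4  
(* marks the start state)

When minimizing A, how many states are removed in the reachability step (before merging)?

BFS from q6 reaches {q0, q1, q3, q4, q5, q6, q7, q9}; the 4 state(s) q2, q8, q10, q11 are never visited.

4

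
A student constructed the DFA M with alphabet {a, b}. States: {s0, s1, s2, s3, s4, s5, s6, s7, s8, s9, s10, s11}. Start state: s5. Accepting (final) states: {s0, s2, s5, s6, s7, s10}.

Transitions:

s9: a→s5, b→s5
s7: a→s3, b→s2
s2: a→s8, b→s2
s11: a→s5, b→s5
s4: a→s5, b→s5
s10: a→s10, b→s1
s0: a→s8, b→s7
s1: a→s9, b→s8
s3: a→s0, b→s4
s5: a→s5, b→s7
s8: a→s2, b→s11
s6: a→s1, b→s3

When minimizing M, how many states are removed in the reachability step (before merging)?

BFS from s5 reaches {s0, s2, s3, s4, s5, s7, s8, s11}; the 4 state(s) s1, s6, s9, s10 are never visited.

4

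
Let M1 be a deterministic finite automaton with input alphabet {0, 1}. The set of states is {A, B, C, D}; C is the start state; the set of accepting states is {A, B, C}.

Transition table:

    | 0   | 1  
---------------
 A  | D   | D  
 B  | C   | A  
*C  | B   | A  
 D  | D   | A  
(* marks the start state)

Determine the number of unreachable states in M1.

Exploring from C, all states are eventually visited, so none are unreachable.

0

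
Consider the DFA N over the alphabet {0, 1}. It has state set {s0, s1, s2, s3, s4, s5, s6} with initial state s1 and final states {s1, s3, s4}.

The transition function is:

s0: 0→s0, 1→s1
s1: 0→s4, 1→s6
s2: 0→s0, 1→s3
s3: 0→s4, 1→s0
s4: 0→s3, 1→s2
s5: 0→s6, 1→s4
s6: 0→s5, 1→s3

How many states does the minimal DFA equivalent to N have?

All states are reachable from the start state.
Start with accepting vs non-accepting: {s1,s3,s4} | {s0,s2,s5,s6}.
Stable partition: {s1,s3,s4} | {s0,s2,s5,s6} — 2 equivalence classes.

2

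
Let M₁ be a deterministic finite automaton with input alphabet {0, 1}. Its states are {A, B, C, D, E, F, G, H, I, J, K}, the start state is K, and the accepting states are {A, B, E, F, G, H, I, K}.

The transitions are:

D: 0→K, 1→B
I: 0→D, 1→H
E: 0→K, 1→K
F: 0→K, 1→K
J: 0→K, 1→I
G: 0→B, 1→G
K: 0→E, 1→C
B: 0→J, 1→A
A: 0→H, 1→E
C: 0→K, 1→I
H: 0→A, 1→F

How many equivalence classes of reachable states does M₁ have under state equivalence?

5

First remove the unreachable states {G}; 10 states remain.
Start with accepting vs non-accepting: {A,B,E,F,H,I,K} | {C,D,J}.
Split {A,B,E,F,H,I,K} by δ(·,0) → {A,E,F,H,K} and {B,I}.
Split {A,E,F,H,K} by δ(·,1) → {A,E,F,H} and {K}.
Split {A,E,F,H} by δ(·,0) → {A,H} and {E,F}.
Stable partition: {A,H} | {C,D,J} | {B,I} | {K} | {E,F} — 5 equivalence classes.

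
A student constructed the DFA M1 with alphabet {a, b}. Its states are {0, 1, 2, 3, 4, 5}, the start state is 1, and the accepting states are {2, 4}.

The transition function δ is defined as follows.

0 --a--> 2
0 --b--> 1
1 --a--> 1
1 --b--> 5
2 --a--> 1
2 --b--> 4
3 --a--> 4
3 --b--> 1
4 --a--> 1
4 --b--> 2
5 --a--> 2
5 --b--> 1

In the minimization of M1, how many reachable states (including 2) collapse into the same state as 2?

Reachable states from the start: {1,2,4,5}. Unreachable: {0,3} — drop them.
Start with accepting vs non-accepting: {2,4} | {1,5}.
On input a, block {1,5} splits into {1} and {5}.
The partition is now stable with 3 blocks: {2,4} | {1} | {5}.
State 2 belongs to the block {2,4}, which has 2 states.

2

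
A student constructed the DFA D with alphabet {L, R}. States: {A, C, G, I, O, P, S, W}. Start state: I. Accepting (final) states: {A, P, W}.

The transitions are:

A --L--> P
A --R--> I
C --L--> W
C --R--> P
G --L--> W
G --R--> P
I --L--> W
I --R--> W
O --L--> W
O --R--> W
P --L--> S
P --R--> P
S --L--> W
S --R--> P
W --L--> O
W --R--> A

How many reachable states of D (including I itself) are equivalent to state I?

2

First remove the unreachable states {C,G}; 6 states remain.
Initial partition by acceptance: {A,P,W} | {I,O,S}.
On input L, block {A,P,W} splits into {P,W} and {A}.
On input R, block {P,W} splits into {P} and {W}.
Split {I,O,S} by δ(·,R) → {I,O} and {S}.
No further refinement is possible. Final partition (5 blocks): {P} | {I,O} | {A} | {W} | {S}.
State I belongs to the block {I,O}, which has 2 states.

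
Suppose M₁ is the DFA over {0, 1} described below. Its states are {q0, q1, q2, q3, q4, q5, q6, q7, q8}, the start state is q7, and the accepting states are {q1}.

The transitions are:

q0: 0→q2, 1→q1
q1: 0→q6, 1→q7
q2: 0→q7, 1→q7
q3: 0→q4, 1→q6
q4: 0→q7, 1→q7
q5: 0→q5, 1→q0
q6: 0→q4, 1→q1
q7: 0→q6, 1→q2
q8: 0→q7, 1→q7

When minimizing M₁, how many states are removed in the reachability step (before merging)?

No path from q7 leads to q0, q3, q5, q8; the other 5 states are all reachable.

4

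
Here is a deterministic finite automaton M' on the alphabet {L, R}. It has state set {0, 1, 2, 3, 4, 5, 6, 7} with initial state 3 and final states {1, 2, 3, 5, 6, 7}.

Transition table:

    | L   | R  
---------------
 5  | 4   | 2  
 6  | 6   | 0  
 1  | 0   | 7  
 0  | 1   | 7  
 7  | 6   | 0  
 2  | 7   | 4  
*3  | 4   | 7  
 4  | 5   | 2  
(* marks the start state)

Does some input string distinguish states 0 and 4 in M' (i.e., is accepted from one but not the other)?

No

Initial partition by acceptance: {1,2,3,5,6,7} | {0,4}.
On input L, block {1,2,3,5,6,7} splits into {1,3,5} and {2,6,7}.
Stable partition: {1,3,5} | {0,4} | {2,6,7} — 3 equivalence classes.
0 and 4 lie in the same block of the stable partition, so they are equivalent — no string distinguishes them.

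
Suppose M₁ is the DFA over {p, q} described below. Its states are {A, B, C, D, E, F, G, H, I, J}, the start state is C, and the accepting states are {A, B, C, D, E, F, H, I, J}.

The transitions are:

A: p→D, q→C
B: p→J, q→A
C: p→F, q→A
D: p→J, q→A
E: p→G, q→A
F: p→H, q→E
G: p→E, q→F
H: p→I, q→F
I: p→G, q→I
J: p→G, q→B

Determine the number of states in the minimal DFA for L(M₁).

9

All states are reachable from the start state.
Initial partition by acceptance: {A,B,C,D,E,F,H,I,J} | {G}.
On input p, block {A,B,C,D,E,F,H,I,J} splits into {A,B,C,D,F,H} and {E,I,J}.
Refine {A,B,C,D,F,H} on symbol p: members go to different blocks, giving {A,C,F} and {B,D,H}.
Split {A,C,F} by δ(·,p) → {A,F} and {C}.
Refine {A,F} on symbol q: members go to different blocks, giving {A} and {F}.
Refine {E,I,J} on symbol q: members go to different blocks, giving {E} and {I} and {J}.
Refine {B,D,H} on symbol p: members go to different blocks, giving {B,D} and {H}.
The partition is now stable with 9 blocks: {A} | {G} | {E} | {B,D} | {C} | {F} | {I} | {J} | {H}.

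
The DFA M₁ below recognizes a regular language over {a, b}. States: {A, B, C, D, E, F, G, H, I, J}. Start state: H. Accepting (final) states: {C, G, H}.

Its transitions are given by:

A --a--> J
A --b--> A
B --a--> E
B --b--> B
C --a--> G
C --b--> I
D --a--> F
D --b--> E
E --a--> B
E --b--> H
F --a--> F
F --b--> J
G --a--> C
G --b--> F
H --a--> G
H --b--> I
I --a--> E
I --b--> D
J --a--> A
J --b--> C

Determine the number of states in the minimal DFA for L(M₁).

Every state is reachable, so we keep all 10.
Initial partition by acceptance: {C,G,H} | {A,B,D,E,F,I,J}.
Refine {A,B,D,E,F,I,J} on symbol b: members go to different blocks, giving {A,B,D,F,I} and {E,J}.
On input a, block {A,B,D,F,I} splits into {A,B,I} and {D,F}.
Split {C,G,H} by δ(·,b) → {C,H} and {G}.
On input b, block {A,B,I} splits into {A,B} and {I}.
No further refinement is possible. Final partition (6 blocks): {C,H} | {A,B} | {E,J} | {D,F} | {G} | {I}.

6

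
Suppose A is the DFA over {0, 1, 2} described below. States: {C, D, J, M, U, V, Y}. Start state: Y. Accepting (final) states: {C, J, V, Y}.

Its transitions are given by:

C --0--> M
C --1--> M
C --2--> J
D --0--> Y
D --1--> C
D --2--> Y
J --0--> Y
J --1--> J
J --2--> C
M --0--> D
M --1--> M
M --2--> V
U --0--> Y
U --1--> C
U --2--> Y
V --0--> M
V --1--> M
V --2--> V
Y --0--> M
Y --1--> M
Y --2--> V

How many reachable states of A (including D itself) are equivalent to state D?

First remove the unreachable states {U}; 6 states remain.
Initial partition by acceptance: {C,J,V,Y} | {D,M}.
Split {C,J,V,Y} by δ(·,0) → {C,V,Y} and {J}.
Refine {C,V,Y} on symbol 2: members go to different blocks, giving {V,Y} and {C}.
Refine {D,M} on symbol 0: members go to different blocks, giving {D} and {M}.
The partition is now stable with 5 blocks: {V,Y} | {D} | {J} | {C} | {M}.
The equivalence class containing D is {D}, of size 1.

1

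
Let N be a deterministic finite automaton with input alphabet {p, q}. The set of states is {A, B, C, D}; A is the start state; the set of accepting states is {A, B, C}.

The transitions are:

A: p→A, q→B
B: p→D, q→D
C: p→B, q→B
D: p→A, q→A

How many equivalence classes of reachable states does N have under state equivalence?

States {C} cannot be reached from the start state, so discard them.
Initial partition by acceptance: {A,B} | {D}.
Refine {A,B} on symbol p: members go to different blocks, giving {A} and {B}.
No further refinement is possible. Final partition (3 blocks): {A} | {D} | {B}.

3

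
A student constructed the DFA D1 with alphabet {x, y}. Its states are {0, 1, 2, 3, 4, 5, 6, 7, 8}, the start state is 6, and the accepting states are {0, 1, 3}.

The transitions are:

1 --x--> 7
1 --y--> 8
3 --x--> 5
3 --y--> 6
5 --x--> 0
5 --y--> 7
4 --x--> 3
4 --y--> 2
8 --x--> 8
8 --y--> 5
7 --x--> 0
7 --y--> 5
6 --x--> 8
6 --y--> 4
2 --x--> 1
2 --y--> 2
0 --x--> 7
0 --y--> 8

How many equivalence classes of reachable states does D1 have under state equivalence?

Start with accepting vs non-accepting: {0,1,3} | {2,4,5,6,7,8}.
Refine {2,4,5,6,7,8} on symbol x: members go to different blocks, giving {2,4,5,7} and {6,8}.
Stable partition: {0,1,3} | {2,4,5,7} | {6,8} — 3 equivalence classes.

3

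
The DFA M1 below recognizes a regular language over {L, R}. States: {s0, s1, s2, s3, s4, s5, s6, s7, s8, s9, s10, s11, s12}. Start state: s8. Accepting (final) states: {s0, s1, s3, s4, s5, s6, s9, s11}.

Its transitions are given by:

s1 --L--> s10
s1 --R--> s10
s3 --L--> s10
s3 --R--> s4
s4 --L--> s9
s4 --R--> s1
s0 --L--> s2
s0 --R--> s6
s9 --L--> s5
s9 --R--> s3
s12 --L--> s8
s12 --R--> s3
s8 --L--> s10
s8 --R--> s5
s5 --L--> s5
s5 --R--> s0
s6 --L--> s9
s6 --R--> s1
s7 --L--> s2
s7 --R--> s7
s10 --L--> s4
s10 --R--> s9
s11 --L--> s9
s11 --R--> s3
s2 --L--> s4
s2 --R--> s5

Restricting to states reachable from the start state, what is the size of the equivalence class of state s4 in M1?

Reachable states from the start: {s0,s1,s2,s3,s4,s5,s6,s8,s9,s10}. Unreachable: {s7,s11,s12} — drop them.
Initial partition by acceptance: {s0,s1,s3,s4,s5,s6,s9} | {s2,s8,s10}.
Split {s0,s1,s3,s4,s5,s6,s9} by δ(·,L) → {s4,s5,s6,s9} and {s0,s1,s3}.
Refine {s2,s8,s10} on symbol L: members go to different blocks, giving {s2,s10} and {s8}.
Split {s0,s1,s3} by δ(·,R) → {s0,s3} and {s1}.
Refine {s4,s5,s6,s9} on symbol R: members go to different blocks, giving {s4,s6} and {s5,s9}.
No further refinement is possible. Final partition (6 blocks): {s4,s6} | {s2,s10} | {s0,s3} | {s8} | {s1} | {s5,s9}.
State s4 belongs to the block {s4,s6}, which has 2 states.

2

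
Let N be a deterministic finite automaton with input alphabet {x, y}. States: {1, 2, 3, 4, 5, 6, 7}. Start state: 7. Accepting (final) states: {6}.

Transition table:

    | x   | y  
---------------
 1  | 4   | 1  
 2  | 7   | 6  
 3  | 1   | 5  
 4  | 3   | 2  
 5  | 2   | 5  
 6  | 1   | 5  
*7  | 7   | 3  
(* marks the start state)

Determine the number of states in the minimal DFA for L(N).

Every state is reachable, so we keep all 7.
Initial partition by acceptance: {6} | {1,2,3,4,5,7}.
Refine {1,2,3,4,5,7} on symbol y: members go to different blocks, giving {1,3,4,5,7} and {2}.
Refine {1,3,4,5,7} on symbol x: members go to different blocks, giving {1,3,4,7} and {5}.
Split {1,3,4,7} by δ(·,y) → {1,7} and {3} and {4}.
Split {1,7} by δ(·,x) → {1} and {7}.
Stable partition: {6} | {1} | {2} | {5} | {3} | {4} | {7} — 7 equivalence classes.

7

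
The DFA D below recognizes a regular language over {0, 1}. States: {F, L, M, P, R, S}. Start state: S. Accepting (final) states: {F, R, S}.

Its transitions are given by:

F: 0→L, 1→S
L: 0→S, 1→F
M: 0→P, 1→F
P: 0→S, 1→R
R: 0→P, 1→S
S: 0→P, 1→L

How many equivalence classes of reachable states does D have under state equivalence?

3

First remove the unreachable states {M}; 5 states remain.
Start with accepting vs non-accepting: {F,R,S} | {L,P}.
Split {F,R,S} by δ(·,1) → {F,R} and {S}.
No further refinement is possible. Final partition (3 blocks): {F,R} | {L,P} | {S}.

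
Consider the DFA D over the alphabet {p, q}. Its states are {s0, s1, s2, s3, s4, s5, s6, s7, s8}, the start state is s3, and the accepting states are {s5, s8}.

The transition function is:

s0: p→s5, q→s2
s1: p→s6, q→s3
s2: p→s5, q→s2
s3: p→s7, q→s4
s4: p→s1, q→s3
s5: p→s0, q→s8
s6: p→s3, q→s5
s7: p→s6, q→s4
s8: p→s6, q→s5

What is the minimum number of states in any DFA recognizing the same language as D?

6

All states are reachable from the start state.
Start with accepting vs non-accepting: {s5,s8} | {s0,s1,s2,s3,s4,s6,s7}.
Refine {s0,s1,s2,s3,s4,s6,s7} on symbol p: members go to different blocks, giving {s1,s3,s4,s6,s7} and {s0,s2}.
On input p, block {s5,s8} splits into {s5} and {s8}.
Refine {s1,s3,s4,s6,s7} on symbol q: members go to different blocks, giving {s1,s3,s4,s7} and {s6}.
Refine {s1,s3,s4,s7} on symbol p: members go to different blocks, giving {s1,s7} and {s3,s4}.
The partition is now stable with 6 blocks: {s5} | {s1,s7} | {s0,s2} | {s8} | {s6} | {s3,s4}.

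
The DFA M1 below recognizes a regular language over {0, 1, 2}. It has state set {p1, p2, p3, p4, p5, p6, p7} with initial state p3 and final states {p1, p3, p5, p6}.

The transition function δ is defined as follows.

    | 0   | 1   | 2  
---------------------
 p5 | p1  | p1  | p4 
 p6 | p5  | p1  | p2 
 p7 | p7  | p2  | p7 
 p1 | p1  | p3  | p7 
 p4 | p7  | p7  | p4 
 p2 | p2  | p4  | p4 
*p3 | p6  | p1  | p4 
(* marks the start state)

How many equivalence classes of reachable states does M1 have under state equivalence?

Initial partition by acceptance: {p1,p3,p5,p6} | {p2,p4,p7}.
Stable partition: {p1,p3,p5,p6} | {p2,p4,p7} — 2 equivalence classes.

2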